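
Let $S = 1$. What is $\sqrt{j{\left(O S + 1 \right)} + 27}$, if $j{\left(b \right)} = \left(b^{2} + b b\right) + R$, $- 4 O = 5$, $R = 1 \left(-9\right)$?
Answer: $\frac{\sqrt{290}}{4} \approx 4.2573$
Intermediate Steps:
$R = -9$
$O = - \frac{5}{4}$ ($O = \left(- \frac{1}{4}\right) 5 = - \frac{5}{4} \approx -1.25$)
$j{\left(b \right)} = -9 + 2 b^{2}$ ($j{\left(b \right)} = \left(b^{2} + b b\right) - 9 = \left(b^{2} + b^{2}\right) - 9 = 2 b^{2} - 9 = -9 + 2 b^{2}$)
$\sqrt{j{\left(O S + 1 \right)} + 27} = \sqrt{\left(-9 + 2 \left(\left(- \frac{5}{4}\right) 1 + 1\right)^{2}\right) + 27} = \sqrt{\left(-9 + 2 \left(- \frac{5}{4} + 1\right)^{2}\right) + 27} = \sqrt{\left(-9 + 2 \left(- \frac{1}{4}\right)^{2}\right) + 27} = \sqrt{\left(-9 + 2 \cdot \frac{1}{16}\right) + 27} = \sqrt{\left(-9 + \frac{1}{8}\right) + 27} = \sqrt{- \frac{71}{8} + 27} = \sqrt{\frac{145}{8}} = \frac{\sqrt{290}}{4}$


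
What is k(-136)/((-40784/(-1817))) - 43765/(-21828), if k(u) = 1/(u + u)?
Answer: 7139063783/3560932608 ≈ 2.0048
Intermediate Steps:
k(u) = 1/(2*u)
k(-136)/((-40784/(-1817))) - 43765/(-21828) = ((½)/(-136))/((-40784/(-1817))) - 43765/(-21828) = ((½)*(-1/136))/((-40784*(-1/1817))) - 43765*(-1/21828) = -1/(272*40784/1817) + 43765/21828 = -1/272*1817/40784 + 43765/21828 = -1817/11093248 + 43765/21828 = 7139063783/3560932608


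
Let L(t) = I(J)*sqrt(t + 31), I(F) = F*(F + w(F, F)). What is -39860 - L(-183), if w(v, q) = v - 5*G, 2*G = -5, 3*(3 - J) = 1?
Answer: -39860 - 856*I*sqrt(38)/9 ≈ -39860.0 - 586.3*I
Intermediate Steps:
J = 8/3 (J = 3 - 1/3*1 = 3 - 1/3 = 8/3 ≈ 2.6667)
G = -5/2 (G = (1/2)*(-5) = -5/2 ≈ -2.5000)
w(v, q) = 25/2 + v (w(v, q) = v - 5*(-5/2) = v + 25/2 = 25/2 + v)
I(F) = F*(25/2 + 2*F) (I(F) = F*(F + (25/2 + F)) = F*(25/2 + 2*F))
L(t) = 428*sqrt(31 + t)/9 (L(t) = ((1/2)*(8/3)*(25 + 4*(8/3)))*sqrt(t + 31) = ((1/2)*(8/3)*(25 + 32/3))*sqrt(31 + t) = ((1/2)*(8/3)*(107/3))*sqrt(31 + t) = 428*sqrt(31 + t)/9)
-39860 - L(-183) = -39860 - 428*sqrt(31 - 183)/9 = -39860 - 428*sqrt(-152)/9 = -39860 - 428*2*I*sqrt(38)/9 = -39860 - 856*I*sqrt(38)/9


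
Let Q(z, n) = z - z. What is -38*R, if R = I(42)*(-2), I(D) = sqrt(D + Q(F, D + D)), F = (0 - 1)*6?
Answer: 76*sqrt(42) ≈ 492.54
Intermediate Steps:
F = -6 (F = -1*6 = -6)
Q(z, n) = 0
I(D) = sqrt(D) (I(D) = sqrt(D + 0) = sqrt(D))
R = -2*sqrt(42) (R = sqrt(42)*(-2) = -2*sqrt(42) ≈ -12.961)
-38*R = -(-76)*sqrt(42) = 76*sqrt(42)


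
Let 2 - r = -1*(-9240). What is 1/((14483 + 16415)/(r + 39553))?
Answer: 30315/30898 ≈ 0.98113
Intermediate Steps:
r = -9238 (r = 2 - (-1)*(-9240) = 2 - 1*9240 = 2 - 9240 = -9238)
1/((14483 + 16415)/(r + 39553)) = 1/((14483 + 16415)/(-9238 + 39553)) = 1/(30898/30315) = 30315/30898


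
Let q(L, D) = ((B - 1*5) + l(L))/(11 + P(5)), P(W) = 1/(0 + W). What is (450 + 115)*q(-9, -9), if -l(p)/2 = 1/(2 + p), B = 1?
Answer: -36725/196 ≈ -187.37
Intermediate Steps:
P(W) = 1/W
l(p) = -2/(2 + p)
q(L, D) = -5/14 - 5/(28*(2 + L)) (q(L, D) = ((1 - 1*5) - 2/(2 + L))/(11 + 1/5) = ((1 - 5) - 2/(2 + L))/(11 + 1/5) = (-4 - 2/(2 + L))/(56/5) = (-4 - 2/(2 + L))*(5/56) = -5/14 - 5/(28*(2 + L)))
(450 + 115)*q(-9, -9) = (450 + 115)*(5*(-5 - 2*(-9))/(28*(2 - 9))) = 565*((5/28)*(-5 + 18)/(-7)) = 565*((5/28)*(-1/7)*13) = 565*(-65/196) = -36725/196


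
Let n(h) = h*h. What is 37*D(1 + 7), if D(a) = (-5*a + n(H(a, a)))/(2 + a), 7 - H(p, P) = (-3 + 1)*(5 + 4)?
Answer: 4329/2 ≈ 2164.5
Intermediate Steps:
H(p, P) = 25 (H(p, P) = 7 - (-3 + 1)*(5 + 4) = 7 - (-2)*9 = 7 - 1*(-18) = 7 + 18 = 25)
n(h) = h**2
D(a) = (625 - 5*a)/(2 + a) (D(a) = (-5*a + 25**2)/(2 + a) = (-5*a + 625)/(2 + a) = (625 - 5*a)/(2 + a))
37*D(1 + 7) = 37*(5*(125 - (1 + 7))/(2 + (1 + 7))) = 37*(5*(125 - 1*8)/(2 + 8)) = 37*(5*(125 - 8)/10) = 37*(5*(1/10)*117) = 37*(117/2) = 4329/2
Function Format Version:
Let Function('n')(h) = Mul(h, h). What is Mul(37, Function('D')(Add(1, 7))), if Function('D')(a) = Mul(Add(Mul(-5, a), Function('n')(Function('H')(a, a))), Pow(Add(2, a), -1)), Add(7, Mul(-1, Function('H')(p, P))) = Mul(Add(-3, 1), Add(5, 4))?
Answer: Rational(4329, 2) ≈ 2164.5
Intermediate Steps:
Function('H')(p, P) = 25 (Function('H')(p, P) = Add(7, Mul(-1, Mul(Add(-3, 1), Add(5, 4)))) = Add(7, Mul(-1, Mul(-2, 9))) = Add(7, Mul(-1, -18)) = Add(7, 18) = 25)
Function('n')(h) = Pow(h, 2)
Function('D')(a) = Mul(Pow(Add(2, a), -1), Add(625, Mul(-5, a))) (Function('D')(a) = Mul(Add(Mul(-5, a), Pow(25, 2)), Pow(Add(2, a), -1)) = Mul(Add(Mul(-5, a), 625), Pow(Add(2, a), -1)) = Mul(Add(625, Mul(-5, a)), Pow(Add(2, a), -1)) = Mul(Pow(Add(2, a), -1), Add(625, Mul(-5, a))))
Mul(37, Function('D')(Add(1, 7))) = Mul(37, Mul(5, Pow(Add(2, Add(1, 7)), -1), Add(125, Mul(-1, Add(1, 7))))) = Mul(37, Mul(5, Pow(Add(2, 8), -1), Add(125, Mul(-1, 8)))) = Mul(37, Mul(5, Pow(10, -1), Add(125, -8))) = Mul(37, Mul(5, Rational(1, 10), 117)) = Mul(37, Rational(117, 2)) = Rational(4329, 2)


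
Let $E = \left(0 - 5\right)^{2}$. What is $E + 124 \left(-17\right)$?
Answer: $-2083$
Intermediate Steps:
$E = 25$ ($E = \left(-5\right)^{2} = 25$)
$E + 124 \left(-17\right) = 25 + 124 \left(-17\right) = 25 - 2108 = -2083$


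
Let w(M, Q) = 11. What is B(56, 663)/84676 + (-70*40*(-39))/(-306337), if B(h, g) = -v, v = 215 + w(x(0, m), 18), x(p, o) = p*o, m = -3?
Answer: -4657925681/12969695906 ≈ -0.35914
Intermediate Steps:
x(p, o) = o*p
v = 226 (v = 215 + 11 = 226)
B(h, g) = -226 (B(h, g) = -1*226 = -226)
B(56, 663)/84676 + (-70*40*(-39))/(-306337) = -226/84676 + (-70*40*(-39))/(-306337) = -226*1/84676 - 2800*(-39)*(-1/306337) = -113/42338 + 109200*(-1/306337) = -113/42338 - 109200/306337 = -4657925681/12969695906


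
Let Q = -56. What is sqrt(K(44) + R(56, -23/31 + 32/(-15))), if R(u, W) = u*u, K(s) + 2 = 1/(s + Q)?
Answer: sqrt(112821)/6 ≈ 55.981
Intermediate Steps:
K(s) = -2 + 1/(-56 + s) (K(s) = -2 + 1/(s - 56) = -2 + 1/(-56 + s))
R(u, W) = u**2
sqrt(K(44) + R(56, -23/31 + 32/(-15))) = sqrt((113 - 2*44)/(-56 + 44) + 56**2) = sqrt((113 - 88)/(-12) + 3136) = sqrt(-1/12*25 + 3136) = sqrt(-25/12 + 3136) = sqrt(37607/12) = sqrt(112821)/6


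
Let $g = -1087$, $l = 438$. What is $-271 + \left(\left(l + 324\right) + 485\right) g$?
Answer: $-1355760$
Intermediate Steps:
$-271 + \left(\left(l + 324\right) + 485\right) g = -271 + \left(\left(438 + 324\right) + 485\right) \left(-1087\right) = -271 + \left(762 + 485\right) \left(-1087\right) = -271 + 1247 \left(-1087\right) = -271 - 1355489 = -1355760$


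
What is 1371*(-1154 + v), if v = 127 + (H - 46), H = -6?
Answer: -1479309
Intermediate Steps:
v = 75 (v = 127 + (-6 - 46) = 127 - 52 = 75)
1371*(-1154 + v) = 1371*(-1154 + 75) = 1371*(-1079) = -1479309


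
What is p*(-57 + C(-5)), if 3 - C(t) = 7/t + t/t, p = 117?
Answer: -31356/5 ≈ -6271.2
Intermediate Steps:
C(t) = 2 - 7/t (C(t) = 3 - (7/t + t/t) = 3 - (7/t + 1) = 3 - (1 + 7/t) = 3 + (-1 - 7/t) = 2 - 7/t)
p*(-57 + C(-5)) = 117*(-57 + (2 - 7/(-5))) = 117*(-57 + (2 - 7*(-⅕))) = 117*(-57 + (2 + 7/5)) = 117*(-57 + 17/5) = 117*(-268/5) = -31356/5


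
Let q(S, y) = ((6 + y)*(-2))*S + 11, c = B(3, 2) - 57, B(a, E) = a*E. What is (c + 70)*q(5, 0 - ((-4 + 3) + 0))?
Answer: -1121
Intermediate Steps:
B(a, E) = E*a
c = -51 (c = 2*3 - 57 = 6 - 57 = -51)
q(S, y) = 11 + S*(-12 - 2*y) (q(S, y) = (-12 - 2*y)*S + 11 = S*(-12 - 2*y) + 11 = 11 + S*(-12 - 2*y))
(c + 70)*q(5, 0 - ((-4 + 3) + 0)) = (-51 + 70)*(11 - 12*5 - 2*5*(0 - ((-4 + 3) + 0))) = 19*(11 - 60 - 2*5*(0 - (-1 + 0))) = 19*(11 - 60 - 2*5*(0 - 1*(-1))) = 19*(11 - 60 - 2*5*(0 + 1)) = 19*(11 - 60 - 2*5*1) = 19*(11 - 60 - 10) = 19*(-59) = -1121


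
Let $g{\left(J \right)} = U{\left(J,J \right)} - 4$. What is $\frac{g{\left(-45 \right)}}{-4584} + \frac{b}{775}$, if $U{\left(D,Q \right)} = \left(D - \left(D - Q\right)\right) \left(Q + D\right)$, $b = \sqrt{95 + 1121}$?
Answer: $- \frac{2023}{2292} + \frac{8 \sqrt{19}}{775} \approx -0.83764$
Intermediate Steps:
$b = 8 \sqrt{19}$ ($b = \sqrt{1216} = 8 \sqrt{19} \approx 34.871$)
$U{\left(D,Q \right)} = Q \left(D + Q\right)$ ($U{\left(D,Q \right)} = \left(D - \left(D - Q\right)\right) \left(D + Q\right) = Q \left(D + Q\right)$)
$g{\left(J \right)} = -4 + 2 J^{2}$ ($g{\left(J \right)} = J \left(J + J\right) - 4 = J 2 J - 4 = 2 J^{2} - 4 = -4 + 2 J^{2}$)
$\frac{g{\left(-45 \right)}}{-4584} + \frac{b}{775} = \frac{-4 + 2 \left(-45\right)^{2}}{-4584} + \frac{8 \sqrt{19}}{775} = \left(-4 + 2 \cdot 2025\right) \left(- \frac{1}{4584}\right) + 8 \sqrt{19} \cdot \frac{1}{775} = \left(-4 + 4050\right) \left(- \frac{1}{4584}\right) + \frac{8 \sqrt{19}}{775} = 4046 \left(- \frac{1}{4584}\right) + \frac{8 \sqrt{19}}{775} = - \frac{2023}{2292} + \frac{8 \sqrt{19}}{775}$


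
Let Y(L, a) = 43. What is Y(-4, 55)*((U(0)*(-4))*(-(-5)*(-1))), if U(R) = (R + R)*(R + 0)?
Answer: 0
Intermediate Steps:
U(R) = 2*R**2 (U(R) = (2*R)*R = 2*R**2)
Y(-4, 55)*((U(0)*(-4))*(-(-5)*(-1))) = 43*(((2*0**2)*(-4))*(-(-5)*(-1))) = 43*(((2*0)*(-4))*(-5*1)) = 43*((0*(-4))*(-5)) = 43*(0*(-5)) = 43*0 = 0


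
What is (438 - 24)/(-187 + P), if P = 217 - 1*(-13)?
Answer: 414/43 ≈ 9.6279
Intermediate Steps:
P = 230 (P = 217 + 13 = 230)
(438 - 24)/(-187 + P) = (438 - 24)/(-187 + 230) = 414/43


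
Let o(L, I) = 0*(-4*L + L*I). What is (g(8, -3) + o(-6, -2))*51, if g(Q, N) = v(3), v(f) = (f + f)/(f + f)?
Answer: 51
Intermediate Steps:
v(f) = 1 (v(f) = (2*f)/((2*f)) = (2*f)*(1/(2*f)) = 1)
o(L, I) = 0 (o(L, I) = 0*(-4*L + I*L) = 0)
g(Q, N) = 1
(g(8, -3) + o(-6, -2))*51 = (1 + 0)*51 = 1*51 = 51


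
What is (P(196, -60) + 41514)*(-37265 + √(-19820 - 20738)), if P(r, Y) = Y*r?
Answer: -1108782810 + 29754*I*√40558 ≈ -1.1088e+9 + 5.9922e+6*I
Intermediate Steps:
(P(196, -60) + 41514)*(-37265 + √(-19820 - 20738)) = (-60*196 + 41514)*(-37265 + √(-19820 - 20738)) = (-11760 + 41514)*(-37265 + √(-40558)) = 29754*(-37265 + I*√40558) = -1108782810 + 29754*I*√40558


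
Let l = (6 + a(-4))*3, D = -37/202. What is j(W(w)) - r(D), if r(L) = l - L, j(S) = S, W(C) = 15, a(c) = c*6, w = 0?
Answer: 13901/202 ≈ 68.817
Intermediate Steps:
a(c) = 6*c
D = -37/202 (D = -37*1/202 = -37/202 ≈ -0.18317)
l = -54 (l = (6 + 6*(-4))*3 = (6 - 24)*3 = -18*3 = -54)
r(L) = -54 - L
j(W(w)) - r(D) = 15 - (-54 - 1*(-37/202)) = 15 - (-54 + 37/202) = 15 - 1*(-10871/202) = 15 + 10871/202 = 13901/202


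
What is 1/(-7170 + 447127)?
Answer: 1/439957 ≈ 2.2730e-6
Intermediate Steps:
1/(-7170 + 447127) = 1/439957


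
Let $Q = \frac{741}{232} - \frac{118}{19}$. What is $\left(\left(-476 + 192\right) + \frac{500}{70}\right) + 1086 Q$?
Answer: $- \frac{54813249}{15428} \approx -3552.8$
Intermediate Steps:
$Q = - \frac{13297}{4408}$ ($Q = 741 \cdot \frac{1}{232} - \frac{118}{19} = \frac{741}{232} - \frac{118}{19} = - \frac{13297}{4408} \approx -3.0166$)
$\left(\left(-476 + 192\right) + \frac{500}{70}\right) + 1086 Q = \left(\left(-476 + 192\right) + \frac{500}{70}\right) + 1086 \left(- \frac{13297}{4408}\right) = \left(-284 + 500 \cdot \frac{1}{70}\right) - \frac{7220271}{2204} = \left(-284 + \frac{50}{7}\right) - \frac{7220271}{2204} = - \frac{1938}{7} - \frac{7220271}{2204} = - \frac{54813249}{15428}$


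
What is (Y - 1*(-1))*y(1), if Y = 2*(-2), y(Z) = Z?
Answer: -3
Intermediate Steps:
Y = -4
(Y - 1*(-1))*y(1) = (-4 - 1*(-1))*1 = (-4 + 1)*1 = -3*1 = -3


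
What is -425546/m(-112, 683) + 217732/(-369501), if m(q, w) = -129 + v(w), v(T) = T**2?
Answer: -129390584033/86160243180 ≈ -1.5017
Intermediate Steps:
m(q, w) = -129 + w**2
-425546/m(-112, 683) + 217732/(-369501) = -425546/(-129 + 683**2) + 217732/(-369501) = -425546/(-129 + 466489) + 217732*(-1/369501) = -425546/466360 - 217732/369501 = -425546*1/466360 - 217732/369501 = -212773/233180 - 217732/369501 = -129390584033/86160243180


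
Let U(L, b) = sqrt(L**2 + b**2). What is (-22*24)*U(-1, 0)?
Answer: -528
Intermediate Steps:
(-22*24)*U(-1, 0) = (-22*24)*sqrt((-1)**2 + 0**2) = -528*sqrt(1 + 0) = -528*sqrt(1) = -528*1 = -528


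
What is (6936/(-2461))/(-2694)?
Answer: 1156/1104989 ≈ 0.0010462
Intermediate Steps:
(6936/(-2461))/(-2694) = (6936*(-1/2461))*(-1/2694) = -6936/2461*(-1/2694) = 1156/1104989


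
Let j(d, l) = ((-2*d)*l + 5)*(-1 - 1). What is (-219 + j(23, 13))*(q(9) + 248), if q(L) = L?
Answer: 248519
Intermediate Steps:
j(d, l) = -10 + 4*d*l (j(d, l) = (-2*d*l + 5)*(-2) = (5 - 2*d*l)*(-2) = -10 + 4*d*l)
(-219 + j(23, 13))*(q(9) + 248) = (-219 + (-10 + 4*23*13))*(9 + 248) = (-219 + (-10 + 1196))*257 = (-219 + 1186)*257 = 967*257 = 248519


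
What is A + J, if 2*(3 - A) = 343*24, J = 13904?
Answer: 9791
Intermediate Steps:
A = -4113 (A = 3 - 343*24/2 = 3 - ½*8232 = 3 - 4116 = -4113)
A + J = -4113 + 13904 = 9791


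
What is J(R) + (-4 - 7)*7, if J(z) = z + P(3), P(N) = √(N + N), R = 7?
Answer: -70 + √6 ≈ -67.551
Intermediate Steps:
P(N) = √2*√N (P(N) = √(2*N) = √2*√N)
J(z) = z + √6 (J(z) = z + √2*√3 = z + √6)
J(R) + (-4 - 7)*7 = (7 + √6) + (-4 - 7)*7 = (7 + √6) - 11*7 = (7 + √6) - 77 = -70 + √6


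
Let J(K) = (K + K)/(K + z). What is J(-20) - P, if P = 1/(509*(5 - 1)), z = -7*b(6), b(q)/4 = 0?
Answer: 4071/2036 ≈ 1.9995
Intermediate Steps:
b(q) = 0 (b(q) = 4*0 = 0)
z = 0 (z = -7*0 = 0)
J(K) = 2 (J(K) = (K + K)/(K + 0) = (2*K)/K = 2)
P = 1/2036 (P = 1/(509*4) = 1/2036 ≈ 0.00049116)
J(-20) - P = 2 - 1*1/2036 = 2 - 1/2036 = 4071/2036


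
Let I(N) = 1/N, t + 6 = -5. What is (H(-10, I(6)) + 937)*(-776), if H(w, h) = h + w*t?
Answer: -2437804/3 ≈ -8.1260e+5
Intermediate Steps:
t = -11 (t = -6 - 5 = -11)
H(w, h) = h - 11*w (H(w, h) = h + w*(-11) = h - 11*w)
(H(-10, I(6)) + 937)*(-776) = ((1/6 - 11*(-10)) + 937)*(-776) = ((1/6 + 110) + 937)*(-776) = (661/6 + 937)*(-776) = (6283/6)*(-776) = -2437804/3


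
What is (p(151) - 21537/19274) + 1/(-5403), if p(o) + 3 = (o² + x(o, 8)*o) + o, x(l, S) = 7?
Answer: 2499806568847/104137422 ≈ 24005.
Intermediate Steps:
p(o) = -3 + o² + 8*o (p(o) = -3 + ((o² + 7*o) + o) = -3 + (o² + 8*o) = -3 + o² + 8*o)
(p(151) - 21537/19274) + 1/(-5403) = ((-3 + 151² + 8*151) - 21537/19274) + 1/(-5403) = ((-3 + 22801 + 1208) - 21537/19274) - 1/5403 = (24006 - 1*21537/19274) - 1/5403 = (24006 - 21537/19274) - 1/5403 = 462670107/19274 - 1/5403 = 2499806568847/104137422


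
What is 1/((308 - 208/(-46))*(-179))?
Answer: -23/1286652 ≈ -1.7876e-5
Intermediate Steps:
1/((308 - 208/(-46))*(-179)) = 1/((308 - 208*(-1/46))*(-179)) = 1/((308 + 104/23)*(-179)) = 1/((7188/23)*(-179)) = 1/(-1286652/23) = -23/1286652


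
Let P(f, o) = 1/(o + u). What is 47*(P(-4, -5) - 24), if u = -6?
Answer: -12455/11 ≈ -1132.3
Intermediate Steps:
P(f, o) = 1/(-6 + o) (P(f, o) = 1/(o - 6) = 1/(-6 + o))
47*(P(-4, -5) - 24) = 47*(1/(-6 - 5) - 24) = 47*(1/(-11) - 24) = 47*(-1/11 - 24) = 47*(-265/11) = -12455/11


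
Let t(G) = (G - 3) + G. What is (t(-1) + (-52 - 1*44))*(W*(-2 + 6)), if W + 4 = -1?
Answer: 2020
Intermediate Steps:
W = -5 (W = -4 - 1 = -5)
t(G) = -3 + 2*G (t(G) = (-3 + G) + G = -3 + 2*G)
(t(-1) + (-52 - 1*44))*(W*(-2 + 6)) = ((-3 + 2*(-1)) + (-52 - 1*44))*(-5*(-2 + 6)) = ((-3 - 2) + (-52 - 44))*(-5*4) = (-5 - 96)*(-20) = -101*(-20) = 2020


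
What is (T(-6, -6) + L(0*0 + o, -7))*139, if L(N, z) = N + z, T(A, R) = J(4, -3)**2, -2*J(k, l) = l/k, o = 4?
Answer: -25437/64 ≈ -397.45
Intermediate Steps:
J(k, l) = -l/(2*k)
T(A, R) = 9/64 (T(A, R) = (-1/2*(-3)/4)**2 = (-1/2*(-3)*1/4)**2 = (3/8)**2 = 9/64)
(T(-6, -6) + L(0*0 + o, -7))*139 = (9/64 + ((0*0 + 4) - 7))*139 = (9/64 + ((0 + 4) - 7))*139 = (9/64 + (4 - 7))*139 = (9/64 - 3)*139 = -183/64*139 = -25437/64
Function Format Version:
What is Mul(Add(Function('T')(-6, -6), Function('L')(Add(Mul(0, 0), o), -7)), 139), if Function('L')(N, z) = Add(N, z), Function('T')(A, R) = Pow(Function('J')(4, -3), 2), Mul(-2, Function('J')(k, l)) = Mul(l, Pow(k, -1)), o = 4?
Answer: Rational(-25437, 64) ≈ -397.45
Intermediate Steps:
Function('J')(k, l) = Mul(Rational(-1, 2), l, Pow(k, -1)) (Function('J')(k, l) = Mul(Rational(-1, 2), Mul(l, Pow(k, -1))) = Mul(Rational(-1, 2), l, Pow(k, -1)))
Function('T')(A, R) = Rational(9, 64) (Function('T')(A, R) = Pow(Mul(Rational(-1, 2), -3, Pow(4, -1)), 2) = Pow(Mul(Rational(-1, 2), -3, Rational(1, 4)), 2) = Pow(Rational(3, 8), 2) = Rational(9, 64))
Mul(Add(Function('T')(-6, -6), Function('L')(Add(Mul(0, 0), o), -7)), 139) = Mul(Add(Rational(9, 64), Add(Add(Mul(0, 0), 4), -7)), 139) = Mul(Add(Rational(9, 64), Add(Add(0, 4), -7)), 139) = Mul(Add(Rational(9, 64), Add(4, -7)), 139) = Mul(Add(Rational(9, 64), -3), 139) = Mul(Rational(-183, 64), 139) = Rational(-25437, 64)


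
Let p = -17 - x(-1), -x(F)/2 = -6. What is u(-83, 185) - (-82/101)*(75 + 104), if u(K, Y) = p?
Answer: 11749/101 ≈ 116.33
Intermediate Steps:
x(F) = 12 (x(F) = -2*(-6) = 12)
p = -29 (p = -17 - 1*12 = -17 - 12 = -29)
u(K, Y) = -29
u(-83, 185) - (-82/101)*(75 + 104) = -29 - (-82/101)*(75 + 104) = -29 - (-82*1/101)*179 = -29 - (-82)*179/101 = -29 - 1*(-14678/101) = -29 + 14678/101 = 11749/101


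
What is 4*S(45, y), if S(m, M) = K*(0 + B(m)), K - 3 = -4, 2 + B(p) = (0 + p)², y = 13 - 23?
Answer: -8092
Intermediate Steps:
y = -10
B(p) = -2 + p² (B(p) = -2 + (0 + p)² = -2 + p²)
K = -1 (K = 3 - 4 = -1)
S(m, M) = 2 - m² (S(m, M) = -(0 + (-2 + m²)) = -(-2 + m²) = 2 - m²)
4*S(45, y) = 4*(2 - 1*45²) = 4*(2 - 1*2025) = 4*(2 - 2025) = 4*(-2023) = -8092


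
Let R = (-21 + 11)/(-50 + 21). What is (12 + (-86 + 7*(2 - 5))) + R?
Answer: -2745/29 ≈ -94.655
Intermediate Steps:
R = 10/29 (R = -10/(-29) = -10*(-1/29) = 10/29 ≈ 0.34483)
(12 + (-86 + 7*(2 - 5))) + R = (12 + (-86 + 7*(2 - 5))) + 10/29 = (12 + (-86 + 7*(-3))) + 10/29 = (12 + (-86 - 21)) + 10/29 = (12 - 107) + 10/29 = -95 + 10/29 = -2745/29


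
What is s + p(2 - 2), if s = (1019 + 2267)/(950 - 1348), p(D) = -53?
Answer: -12190/199 ≈ -61.256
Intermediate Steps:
s = -1643/199 (s = 3286/(-398) = 3286*(-1/398) = -1643/199 ≈ -8.2563)
s + p(2 - 2) = -1643/199 - 53 = -12190/199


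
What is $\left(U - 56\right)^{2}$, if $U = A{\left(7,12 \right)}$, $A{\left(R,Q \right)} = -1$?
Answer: $3249$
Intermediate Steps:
$U = -1$
$\left(U - 56\right)^{2} = \left(-1 - 56\right)^{2} = \left(-57\right)^{2} = 3249$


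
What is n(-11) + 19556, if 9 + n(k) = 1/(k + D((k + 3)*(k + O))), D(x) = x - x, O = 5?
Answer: 215016/11 ≈ 19547.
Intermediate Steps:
D(x) = 0
n(k) = -9 + 1/k (n(k) = -9 + 1/(k + 0) = -9 + 1/k)
n(-11) + 19556 = (-9 + 1/(-11)) + 19556 = (-9 - 1/11) + 19556 = -100/11 + 19556 = 215016/11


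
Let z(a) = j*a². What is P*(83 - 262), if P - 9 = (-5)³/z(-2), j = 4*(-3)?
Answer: -99703/48 ≈ -2077.1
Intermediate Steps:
j = -12
z(a) = -12*a²
P = 557/48 (P = 9 + (-5)³/((-12*(-2)²)) = 9 - 125/((-12*4)) = 9 - 125/(-48) = 9 - 125*(-1/48) = 9 + 125/48 = 557/48 ≈ 11.604)
P*(83 - 262) = 557*(83 - 262)/48 = (557/48)*(-179) = -99703/48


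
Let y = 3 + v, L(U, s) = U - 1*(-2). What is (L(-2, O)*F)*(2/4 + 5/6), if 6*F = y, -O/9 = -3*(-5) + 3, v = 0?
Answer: 0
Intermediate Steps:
O = -162 (O = -9*(-3*(-5) + 3) = -9*(15 + 3) = -9*18 = -162)
L(U, s) = 2 + U (L(U, s) = U + 2 = 2 + U)
y = 3 (y = 3 + 0 = 3)
F = ½ (F = (⅙)*3 = ½ ≈ 0.50000)
(L(-2, O)*F)*(2/4 + 5/6) = ((2 - 2)*(½))*(2/4 + 5/6) = (0*(½))*(2*(¼) + 5*(⅙)) = 0*(½ + ⅚) = 0*(4/3) = 0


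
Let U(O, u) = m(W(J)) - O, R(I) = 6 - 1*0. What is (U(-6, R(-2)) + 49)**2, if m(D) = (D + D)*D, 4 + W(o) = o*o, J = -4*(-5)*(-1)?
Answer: 98399533969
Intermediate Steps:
J = -20 (J = 20*(-1) = -20)
R(I) = 6 (R(I) = 6 + 0 = 6)
W(o) = -4 + o**2 (W(o) = -4 + o*o = -4 + o**2)
m(D) = 2*D**2 (m(D) = (2*D)*D = 2*D**2)
U(O, u) = 313632 - O (U(O, u) = 2*(-4 + (-20)**2)**2 - O = 2*(-4 + 400)**2 - O = 2*396**2 - O = 2*156816 - O = 313632 - O)
(U(-6, R(-2)) + 49)**2 = ((313632 - 1*(-6)) + 49)**2 = ((313632 + 6) + 49)**2 = (313638 + 49)**2 = 313687**2 = 98399533969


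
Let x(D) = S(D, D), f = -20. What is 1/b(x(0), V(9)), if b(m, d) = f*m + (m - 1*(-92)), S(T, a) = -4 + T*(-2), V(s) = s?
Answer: 1/168 ≈ 0.0059524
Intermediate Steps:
S(T, a) = -4 - 2*T
x(D) = -4 - 2*D
b(m, d) = 92 - 19*m (b(m, d) = -20*m + (m - 1*(-92)) = -20*m + (m + 92) = -20*m + (92 + m) = 92 - 19*m)
1/b(x(0), V(9)) = 1/(92 - 19*(-4 - 2*0)) = 1/(92 - 19*(-4 + 0)) = 1/(92 - 19*(-4)) = 1/(92 + 76) = 1/168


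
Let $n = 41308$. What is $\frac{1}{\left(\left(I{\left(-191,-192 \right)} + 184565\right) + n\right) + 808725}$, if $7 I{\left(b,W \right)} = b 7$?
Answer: $\frac{1}{1034407} \approx 9.6674 \cdot 10^{-7}$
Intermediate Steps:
$I{\left(b,W \right)} = b$ ($I{\left(b,W \right)} = \frac{b 7}{7} = \frac{7 b}{7} = b$)
$\frac{1}{\left(\left(I{\left(-191,-192 \right)} + 184565\right) + n\right) + 808725} = \frac{1}{\left(\left(-191 + 184565\right) + 41308\right) + 808725} = \frac{1}{\left(184374 + 41308\right) + 808725} = \frac{1}{225682 + 808725} = \frac{1}{1034407}$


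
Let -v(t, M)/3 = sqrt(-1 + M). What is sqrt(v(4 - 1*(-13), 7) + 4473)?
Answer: sqrt(4473 - 3*sqrt(6)) ≈ 66.826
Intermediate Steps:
v(t, M) = -3*sqrt(-1 + M)
sqrt(v(4 - 1*(-13), 7) + 4473) = sqrt(-3*sqrt(-1 + 7) + 4473) = sqrt(-3*sqrt(6) + 4473) = sqrt(4473 - 3*sqrt(6))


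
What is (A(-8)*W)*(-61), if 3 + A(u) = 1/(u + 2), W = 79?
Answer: 91561/6 ≈ 15260.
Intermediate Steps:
A(u) = -3 + 1/(2 + u) (A(u) = -3 + 1/(u + 2) = -3 + 1/(2 + u))
(A(-8)*W)*(-61) = (((-5 - 3*(-8))/(2 - 8))*79)*(-61) = (((-5 + 24)/(-6))*79)*(-61) = (-⅙*19*79)*(-61) = -19/6*79*(-61) = -1501/6*(-61) = 91561/6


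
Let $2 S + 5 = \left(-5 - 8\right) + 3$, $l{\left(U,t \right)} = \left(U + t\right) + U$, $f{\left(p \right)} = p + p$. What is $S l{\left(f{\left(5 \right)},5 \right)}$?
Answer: $- \frac{375}{2} \approx -187.5$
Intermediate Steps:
$f{\left(p \right)} = 2 p$
$l{\left(U,t \right)} = t + 2 U$
$S = - \frac{15}{2}$ ($S = - \frac{5}{2} + \frac{\left(-5 - 8\right) + 3}{2} = - \frac{5}{2} + \frac{-13 + 3}{2} = - \frac{5}{2} + \frac{1}{2} \left(-10\right) = - \frac{5}{2} - 5 = - \frac{15}{2} \approx -7.5$)
$S l{\left(f{\left(5 \right)},5 \right)} = - \frac{15 \left(5 + 2 \cdot 2 \cdot 5\right)}{2} = - \frac{15 \left(5 + 2 \cdot 10\right)}{2} = - \frac{15 \left(5 + 20\right)}{2} = \left(- \frac{15}{2}\right) 25 = - \frac{375}{2}$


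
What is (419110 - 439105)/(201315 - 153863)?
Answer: -19995/47452 ≈ -0.42137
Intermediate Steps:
(419110 - 439105)/(201315 - 153863) = -19995/47452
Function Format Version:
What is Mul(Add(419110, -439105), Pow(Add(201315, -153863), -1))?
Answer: Rational(-19995, 47452) ≈ -0.42137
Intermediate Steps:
Mul(Add(419110, -439105), Pow(Add(201315, -153863), -1)) = Mul(-19995, Pow(47452, -1)) = Mul(-19995, Rational(1, 47452)) = Rational(-19995, 47452)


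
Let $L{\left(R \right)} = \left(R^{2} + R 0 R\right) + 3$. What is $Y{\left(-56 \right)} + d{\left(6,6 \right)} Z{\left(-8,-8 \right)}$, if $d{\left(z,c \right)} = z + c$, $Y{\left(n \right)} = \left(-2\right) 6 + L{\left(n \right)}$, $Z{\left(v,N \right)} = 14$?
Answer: $3295$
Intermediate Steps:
$L{\left(R \right)} = 3 + R^{2}$ ($L{\left(R \right)} = \left(R^{2} + 0 R\right) + 3 = \left(R^{2} + 0\right) + 3 = R^{2} + 3 = 3 + R^{2}$)
$Y{\left(n \right)} = -9 + n^{2}$ ($Y{\left(n \right)} = \left(-2\right) 6 + \left(3 + n^{2}\right) = -12 + \left(3 + n^{2}\right) = -9 + n^{2}$)
$d{\left(z,c \right)} = c + z$
$Y{\left(-56 \right)} + d{\left(6,6 \right)} Z{\left(-8,-8 \right)} = \left(-9 + \left(-56\right)^{2}\right) + \left(6 + 6\right) 14 = \left(-9 + 3136\right) + 12 \cdot 14 = 3127 + 168 = 3295$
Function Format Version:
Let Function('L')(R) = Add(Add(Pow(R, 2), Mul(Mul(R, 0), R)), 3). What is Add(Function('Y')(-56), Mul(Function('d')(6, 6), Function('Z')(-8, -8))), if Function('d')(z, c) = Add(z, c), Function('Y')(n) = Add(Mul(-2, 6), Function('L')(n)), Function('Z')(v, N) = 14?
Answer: 3295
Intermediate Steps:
Function('L')(R) = Add(3, Pow(R, 2)) (Function('L')(R) = Add(Add(Pow(R, 2), Mul(0, R)), 3) = Add(Add(Pow(R, 2), 0), 3) = Add(Pow(R, 2), 3) = Add(3, Pow(R, 2)))
Function('Y')(n) = Add(-9, Pow(n, 2)) (Function('Y')(n) = Add(Mul(-2, 6), Add(3, Pow(n, 2))) = Add(-12, Add(3, Pow(n, 2))) = Add(-9, Pow(n, 2)))
Function('d')(z, c) = Add(c, z)
Add(Function('Y')(-56), Mul(Function('d')(6, 6), Function('Z')(-8, -8))) = Add(Add(-9, Pow(-56, 2)), Mul(Add(6, 6), 14)) = Add(Add(-9, 3136), Mul(12, 14)) = Add(3127, 168) = 3295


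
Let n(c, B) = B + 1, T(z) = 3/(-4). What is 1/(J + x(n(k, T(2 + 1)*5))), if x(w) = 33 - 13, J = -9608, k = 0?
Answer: -1/9588 ≈ -0.00010430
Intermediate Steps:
T(z) = -3/4 (T(z) = 3*(-1/4) = -3/4)
n(c, B) = 1 + B
x(w) = 20
1/(J + x(n(k, T(2 + 1)*5))) = 1/(-9608 + 20) = 1/(-9588) = -1/9588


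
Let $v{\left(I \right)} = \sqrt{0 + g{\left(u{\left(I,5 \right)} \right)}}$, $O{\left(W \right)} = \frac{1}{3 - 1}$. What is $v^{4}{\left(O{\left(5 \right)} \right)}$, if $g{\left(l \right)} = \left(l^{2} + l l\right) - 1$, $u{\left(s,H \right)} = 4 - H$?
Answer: $1$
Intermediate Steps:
$g{\left(l \right)} = -1 + 2 l^{2}$ ($g{\left(l \right)} = \left(l^{2} + l^{2}\right) - 1 = 2 l^{2} - 1 = -1 + 2 l^{2}$)
$O{\left(W \right)} = \frac{1}{2}$
$v{\left(I \right)} = 1$ ($v{\left(I \right)} = \sqrt{0 - \left(1 - 2 \left(4 - 5\right)^{2}\right)} = \sqrt{0 - \left(1 - 2 \left(-1\right)^{2}\right)} = \sqrt{0 + \left(-1 + 2 \cdot 1\right)} = \sqrt{0 + \left(-1 + 2\right)} = \sqrt{0 + 1} = \sqrt{1} = 1$)
$v^{4}{\left(O{\left(5 \right)} \right)} = 1^{4} = 1$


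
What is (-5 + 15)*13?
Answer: 130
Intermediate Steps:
(-5 + 15)*13 = 10*13 = 130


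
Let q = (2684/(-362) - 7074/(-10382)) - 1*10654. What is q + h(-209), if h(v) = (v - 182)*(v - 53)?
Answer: 86235016823/939571 ≈ 91781.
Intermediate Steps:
h(v) = (-182 + v)*(-53 + v)
q = -10016515559/939571 (q = (2684*(-1/362) - 7074*(-1/10382)) - 10654 = (-1342/181 + 3537/5191) - 10654 = -6326125/939571 - 10654 = -10016515559/939571 ≈ -10661.)
q + h(-209) = -10016515559/939571 + (9646 + (-209)² - 235*(-209)) = -10016515559/939571 + (9646 + 43681 + 49115) = -10016515559/939571 + 102442 = 86235016823/939571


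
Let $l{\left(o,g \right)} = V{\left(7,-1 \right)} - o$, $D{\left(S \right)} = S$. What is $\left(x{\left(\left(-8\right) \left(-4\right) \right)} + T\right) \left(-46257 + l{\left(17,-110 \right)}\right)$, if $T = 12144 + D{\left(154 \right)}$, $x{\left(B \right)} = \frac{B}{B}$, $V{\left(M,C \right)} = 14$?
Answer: $-568951740$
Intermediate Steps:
$x{\left(B \right)} = 1$
$l{\left(o,g \right)} = 14 - o$
$T = 12298$ ($T = 12144 + 154 = 12298$)
$\left(x{\left(\left(-8\right) \left(-4\right) \right)} + T\right) \left(-46257 + l{\left(17,-110 \right)}\right) = \left(1 + 12298\right) \left(-46257 + \left(14 - 17\right)\right) = 12299 \left(-46257 + \left(14 - 17\right)\right) = 12299 \left(-46257 - 3\right) = 12299 \left(-46260\right) = -568951740$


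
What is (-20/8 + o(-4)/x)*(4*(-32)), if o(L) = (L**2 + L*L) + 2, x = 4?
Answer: -768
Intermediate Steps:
o(L) = 2 + 2*L**2 (o(L) = (L**2 + L**2) + 2 = 2*L**2 + 2 = 2 + 2*L**2)
(-20/8 + o(-4)/x)*(4*(-32)) = (-20/8 + (2 + 2*(-4)**2)/4)*(4*(-32)) = (-20*1/8 + (2 + 2*16)*(1/4))*(-128) = (-5/2 + (2 + 32)*(1/4))*(-128) = (-5/2 + 34*(1/4))*(-128) = (-5/2 + 17/2)*(-128) = 6*(-128) = -768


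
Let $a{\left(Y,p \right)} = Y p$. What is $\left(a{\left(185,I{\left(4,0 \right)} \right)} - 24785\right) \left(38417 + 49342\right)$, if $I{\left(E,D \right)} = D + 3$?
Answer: $-2126400570$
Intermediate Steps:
$I{\left(E,D \right)} = 3 + D$
$\left(a{\left(185,I{\left(4,0 \right)} \right)} - 24785\right) \left(38417 + 49342\right) = \left(185 \left(3 + 0\right) - 24785\right) \left(38417 + 49342\right) = \left(185 \cdot 3 - 24785\right) 87759 = \left(555 - 24785\right) 87759 = \left(-24230\right) 87759 = -2126400570$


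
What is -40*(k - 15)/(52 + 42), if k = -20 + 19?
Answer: 320/47 ≈ 6.8085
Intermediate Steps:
k = -1
-40*(k - 15)/(52 + 42) = -40*(-1 - 15)/(52 + 42) = -(-640)/94 = -40*(-8/47) = 320/47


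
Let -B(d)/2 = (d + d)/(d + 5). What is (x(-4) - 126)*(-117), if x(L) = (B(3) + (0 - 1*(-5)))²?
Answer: 53235/4 ≈ 13309.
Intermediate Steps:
B(d) = -4*d/(5 + d) (B(d) = -2*(d + d)/(d + 5) = -2*2*d/(5 + d) = -4*d/(5 + d))
x(L) = 49/4 (x(L) = (-4*3/(5 + 3) + (0 - 1*(-5)))² = (-4*3/8 + (0 + 5))² = (-4*3*⅛ + 5)² = (-3/2 + 5)² = (7/2)² = 49/4)
(x(-4) - 126)*(-117) = (49/4 - 126)*(-117) = -455/4*(-117) = 53235/4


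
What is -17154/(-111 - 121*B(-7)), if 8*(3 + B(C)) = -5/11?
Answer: -137232/2071 ≈ -66.264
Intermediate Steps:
B(C) = -269/88 (B(C) = -3 + (-5/11)/8 = -3 + (-5*1/11)/8 = -3 + (⅛)*(-5/11) = -3 - 5/88 = -269/88)
-17154/(-111 - 121*B(-7)) = -17154/(-111 - 121*(-269/88)) = -17154/(-111 + 2959/8) = -17154/2071/8 = -17154*8/2071 = -137232/2071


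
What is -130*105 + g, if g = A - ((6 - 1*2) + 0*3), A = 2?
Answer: -13652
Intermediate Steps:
g = -2 (g = 2 - ((6 - 1*2) + 0*3) = 2 - ((6 - 2) + 0) = 2 - (4 + 0) = 2 - 1*4 = 2 - 4 = -2)
-130*105 + g = -130*105 - 2 = -13650 - 2 = -13652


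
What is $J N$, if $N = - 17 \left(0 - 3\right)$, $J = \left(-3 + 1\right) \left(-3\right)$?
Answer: $306$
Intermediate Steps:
$J = 6$ ($J = \left(-2\right) \left(-3\right) = 6$)
$N = 51$ ($N = - 17 \left(0 - 3\right) = \left(-17\right) \left(-3\right) = 51$)
$J N = 6 \cdot 51 = 306$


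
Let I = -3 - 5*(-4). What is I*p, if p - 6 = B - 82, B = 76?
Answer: 0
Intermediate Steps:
I = 17 (I = -3 + 20 = 17)
p = 0 (p = 6 + (76 - 82) = 6 - 6 = 0)
I*p = 17*0 = 0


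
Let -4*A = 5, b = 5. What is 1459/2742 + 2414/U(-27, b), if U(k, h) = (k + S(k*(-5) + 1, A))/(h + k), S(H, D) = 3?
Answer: 1011508/457 ≈ 2213.4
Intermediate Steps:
A = -5/4 (A = -¼*5 = -5/4 ≈ -1.2500)
U(k, h) = (3 + k)/(h + k) (U(k, h) = (k + 3)/(h + k) = (3 + k)/(h + k))
1459/2742 + 2414/U(-27, b) = 1459/2742 + 2414/(((3 - 27)/(5 - 27))) = 1459*(1/2742) + 2414/((-24/(-22))) = 1459/2742 + 2414/((-1/22*(-24))) = 1459/2742 + 2414/(12/11) = 1459/2742 + 2414*(11/12) = 1459/2742 + 13277/6 = 1011508/457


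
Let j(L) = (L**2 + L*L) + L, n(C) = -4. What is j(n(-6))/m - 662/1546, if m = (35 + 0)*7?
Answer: -8493/27055 ≈ -0.31392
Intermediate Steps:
j(L) = L + 2*L**2 (j(L) = (L**2 + L**2) + L = 2*L**2 + L = L + 2*L**2)
m = 245 (m = 35*7 = 245)
j(n(-6))/m - 662/1546 = -4*(1 + 2*(-4))/245 - 662/1546 = -4*(1 - 8)*(1/245) - 662*1/1546 = -4*(-7)*(1/245) - 331/773 = 28*(1/245) - 331/773 = 4/35 - 331/773 = -8493/27055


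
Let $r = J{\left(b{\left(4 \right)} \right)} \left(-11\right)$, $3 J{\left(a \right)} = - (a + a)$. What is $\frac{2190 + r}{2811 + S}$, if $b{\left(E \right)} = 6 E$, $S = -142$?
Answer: $\frac{2366}{2669} \approx 0.88647$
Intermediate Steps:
$J{\left(a \right)} = - \frac{2 a}{3}$ ($J{\left(a \right)} = \frac{\left(-1\right) \left(a + a\right)}{3} = \frac{\left(-1\right) 2 a}{3} = \frac{\left(-2\right) a}{3} = - \frac{2 a}{3}$)
$r = 176$ ($r = - \frac{2 \cdot 6 \cdot 4}{3} \left(-11\right) = \left(- \frac{2}{3}\right) 24 \left(-11\right) = \left(-16\right) \left(-11\right) = 176$)
$\frac{2190 + r}{2811 + S} = \frac{2190 + 176}{2811 - 142} = \frac{2366}{2669}$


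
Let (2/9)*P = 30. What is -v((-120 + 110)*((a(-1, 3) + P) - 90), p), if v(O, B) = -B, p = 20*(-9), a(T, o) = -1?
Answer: -180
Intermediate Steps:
P = 135 (P = (9/2)*30 = 135)
p = -180
-v((-120 + 110)*((a(-1, 3) + P) - 90), p) = -(-1)*(-180) = -1*180 = -180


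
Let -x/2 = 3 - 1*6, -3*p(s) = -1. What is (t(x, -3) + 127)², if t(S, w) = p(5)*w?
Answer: 15876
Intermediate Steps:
p(s) = ⅓ (p(s) = -⅓*(-1) = ⅓)
x = 6 (x = -2*(3 - 1*6) = -2*(3 - 6) = -2*(-3) = 6)
t(S, w) = w/3
(t(x, -3) + 127)² = ((⅓)*(-3) + 127)² = (-1 + 127)² = 126² = 15876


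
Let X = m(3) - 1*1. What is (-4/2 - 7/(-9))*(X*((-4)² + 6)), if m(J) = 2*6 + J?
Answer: -3388/9 ≈ -376.44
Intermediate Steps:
m(J) = 12 + J
X = 14 (X = (12 + 3) - 1*1 = 15 - 1 = 14)
(-4/2 - 7/(-9))*(X*((-4)² + 6)) = (-4/2 - 7/(-9))*(14*((-4)² + 6)) = (-4*½ - 7*(-⅑))*(14*(16 + 6)) = (-2 + 7/9)*(14*22) = -11/9*308 = -3388/9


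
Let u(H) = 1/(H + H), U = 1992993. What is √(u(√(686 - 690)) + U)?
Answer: √(7971972 - I)/2 ≈ 1411.7 - 8.8544e-5*I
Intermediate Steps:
u(H) = 1/(2*H)
√(u(√(686 - 690)) + U) = √(1/(2*(√(686 - 690))) + 1992993) = √(1/(2*(√(-4))) + 1992993) = √(1/(2*((2*I))) + 1992993) = √((-I/2)/2 + 1992993) = √(-I/4 + 1992993) = √(1992993 - I/4)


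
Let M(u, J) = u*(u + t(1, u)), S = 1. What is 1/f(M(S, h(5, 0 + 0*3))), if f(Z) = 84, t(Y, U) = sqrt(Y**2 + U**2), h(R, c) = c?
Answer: 1/84 ≈ 0.011905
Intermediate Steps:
t(Y, U) = sqrt(U**2 + Y**2)
M(u, J) = u*(u + sqrt(1 + u**2)) (M(u, J) = u*(u + sqrt(u**2 + 1**2)) = u*(u + sqrt(u**2 + 1)) = u*(u + sqrt(1 + u**2)))
1/f(M(S, h(5, 0 + 0*3))) = 1/84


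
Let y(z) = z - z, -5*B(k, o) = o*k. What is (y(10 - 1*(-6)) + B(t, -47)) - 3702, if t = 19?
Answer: -17617/5 ≈ -3523.4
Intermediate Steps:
B(k, o) = -k*o/5 (B(k, o) = -o*k/5 = -k*o/5)
y(z) = 0
(y(10 - 1*(-6)) + B(t, -47)) - 3702 = (0 - ⅕*19*(-47)) - 3702 = (0 + 893/5) - 3702 = 893/5 - 3702 = -17617/5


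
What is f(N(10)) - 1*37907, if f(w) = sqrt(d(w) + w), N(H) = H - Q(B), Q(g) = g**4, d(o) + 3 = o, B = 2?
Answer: -37907 + I*sqrt(15) ≈ -37907.0 + 3.873*I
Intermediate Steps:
d(o) = -3 + o
N(H) = -16 + H (N(H) = H - 1*2**4 = H - 1*16 = H - 16 = -16 + H)
f(w) = sqrt(-3 + 2*w) (f(w) = sqrt((-3 + w) + w) = sqrt(-3 + 2*w))
f(N(10)) - 1*37907 = sqrt(-3 + 2*(-16 + 10)) - 1*37907 = sqrt(-3 + 2*(-6)) - 37907 = sqrt(-3 - 12) - 37907 = sqrt(-15) - 37907 = I*sqrt(15) - 37907 = -37907 + I*sqrt(15)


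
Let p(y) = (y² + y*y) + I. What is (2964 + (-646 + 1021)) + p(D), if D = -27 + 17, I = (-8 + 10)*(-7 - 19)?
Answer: 3487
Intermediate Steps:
I = -52 (I = 2*(-26) = -52)
D = -10
p(y) = -52 + 2*y² (p(y) = (y² + y*y) - 52 = (y² + y²) - 52 = 2*y² - 52 = -52 + 2*y²)
(2964 + (-646 + 1021)) + p(D) = (2964 + (-646 + 1021)) + (-52 + 2*(-10)²) = (2964 + 375) + (-52 + 2*100) = 3339 + (-52 + 200) = 3339 + 148 = 3487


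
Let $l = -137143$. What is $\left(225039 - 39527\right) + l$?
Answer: $48369$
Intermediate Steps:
$\left(225039 - 39527\right) + l = \left(225039 - 39527\right) - 137143 = 185512 - 137143 = 48369$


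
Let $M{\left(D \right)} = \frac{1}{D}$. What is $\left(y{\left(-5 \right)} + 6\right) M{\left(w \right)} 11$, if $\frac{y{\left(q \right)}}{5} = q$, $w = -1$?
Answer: $209$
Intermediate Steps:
$y{\left(q \right)} = 5 q$
$\left(y{\left(-5 \right)} + 6\right) M{\left(w \right)} 11 = \frac{5 \left(-5\right) + 6}{-1} \cdot 11 = \left(-25 + 6\right) \left(-1\right) 11 = \left(-19\right) \left(-1\right) 11 = 19 \cdot 11 = 209$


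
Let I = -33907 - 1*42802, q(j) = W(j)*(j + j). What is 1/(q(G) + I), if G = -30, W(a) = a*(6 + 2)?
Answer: -1/62309 ≈ -1.6049e-5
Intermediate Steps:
W(a) = 8*a (W(a) = a*8 = 8*a)
q(j) = 16*j² (q(j) = (8*j)*(j + j) = (8*j)*(2*j) = 16*j²)
I = -76709 (I = -33907 - 42802 = -76709)
1/(q(G) + I) = 1/(16*(-30)² - 76709) = 1/(16*900 - 76709) = 1/(14400 - 76709) = 1/(-62309) = -1/62309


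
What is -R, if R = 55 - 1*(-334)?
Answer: -389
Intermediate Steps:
R = 389 (R = 55 + 334 = 389)
-R = -1*389 = -389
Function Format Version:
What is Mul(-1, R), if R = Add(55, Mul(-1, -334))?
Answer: -389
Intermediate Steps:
R = 389 (R = Add(55, 334) = 389)
Mul(-1, R) = Mul(-1, 389) = -389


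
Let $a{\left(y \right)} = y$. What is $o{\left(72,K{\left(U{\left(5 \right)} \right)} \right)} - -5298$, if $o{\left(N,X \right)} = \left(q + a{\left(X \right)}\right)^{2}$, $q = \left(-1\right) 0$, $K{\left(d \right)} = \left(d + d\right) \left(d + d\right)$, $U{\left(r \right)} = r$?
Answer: $15298$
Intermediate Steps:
$K{\left(d \right)} = 4 d^{2}$ ($K{\left(d \right)} = 2 d 2 d = 4 d^{2}$)
$q = 0$
$o{\left(N,X \right)} = X^{2}$ ($o{\left(N,X \right)} = \left(0 + X\right)^{2} = X^{2}$)
$o{\left(72,K{\left(U{\left(5 \right)} \right)} \right)} - -5298 = \left(4 \cdot 5^{2}\right)^{2} - -5298 = \left(4 \cdot 25\right)^{2} + 5298 = 100^{2} + 5298 = 10000 + 5298 = 15298$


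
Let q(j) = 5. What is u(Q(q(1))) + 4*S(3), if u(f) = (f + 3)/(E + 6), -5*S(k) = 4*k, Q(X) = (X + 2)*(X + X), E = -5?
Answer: 317/5 ≈ 63.400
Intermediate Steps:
Q(X) = 2*X*(2 + X) (Q(X) = (2 + X)*(2*X) = 2*X*(2 + X))
S(k) = -4*k/5
u(f) = 3 + f (u(f) = (f + 3)/(-5 + 6) = (3 + f)/1 = (3 + f)*1 = 3 + f)
u(Q(q(1))) + 4*S(3) = (3 + 2*5*(2 + 5)) + 4*(-⅘*3) = (3 + 2*5*7) + 4*(-12/5) = (3 + 70) - 48/5 = 73 - 48/5 = 317/5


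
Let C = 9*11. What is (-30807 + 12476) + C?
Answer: -18232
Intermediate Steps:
C = 99
(-30807 + 12476) + C = (-30807 + 12476) + 99 = -18331 + 99 = -18232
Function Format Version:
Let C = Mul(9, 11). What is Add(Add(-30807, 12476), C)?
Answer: -18232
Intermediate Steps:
C = 99
Add(Add(-30807, 12476), C) = Add(Add(-30807, 12476), 99) = Add(-18331, 99) = -18232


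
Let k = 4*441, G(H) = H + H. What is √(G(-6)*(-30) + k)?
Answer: 6*√59 ≈ 46.087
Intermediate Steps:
G(H) = 2*H
k = 1764
√(G(-6)*(-30) + k) = √((2*(-6))*(-30) + 1764) = √(-12*(-30) + 1764) = √(360 + 1764) = √2124 = 6*√59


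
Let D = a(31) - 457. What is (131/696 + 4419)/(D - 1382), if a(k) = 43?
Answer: -3075755/1250016 ≈ -2.4606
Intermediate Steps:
D = -414 (D = 43 - 457 = -414)
(131/696 + 4419)/(D - 1382) = (131/696 + 4419)/(-414 - 1382) = (131*(1/696) + 4419)/(-1796) = (131/696 + 4419)*(-1/1796) = (3075755/696)*(-1/1796) = -3075755/1250016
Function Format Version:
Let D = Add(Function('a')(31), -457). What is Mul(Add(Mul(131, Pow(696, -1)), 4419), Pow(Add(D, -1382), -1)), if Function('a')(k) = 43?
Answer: Rational(-3075755, 1250016) ≈ -2.4606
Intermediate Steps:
D = -414 (D = Add(43, -457) = -414)
Mul(Add(Mul(131, Pow(696, -1)), 4419), Pow(Add(D, -1382), -1)) = Mul(Add(Mul(131, Pow(696, -1)), 4419), Pow(Add(-414, -1382), -1)) = Mul(Add(Mul(131, Rational(1, 696)), 4419), Pow(-1796, -1)) = Mul(Add(Rational(131, 696), 4419), Rational(-1, 1796)) = Mul(Rational(3075755, 696), Rational(-1, 1796)) = Rational(-3075755, 1250016)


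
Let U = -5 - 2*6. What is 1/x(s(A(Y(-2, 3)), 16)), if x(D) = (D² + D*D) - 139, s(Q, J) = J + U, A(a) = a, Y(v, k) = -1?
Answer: -1/137 ≈ -0.0072993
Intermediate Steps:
U = -17 (U = -5 - 12 = -17)
s(Q, J) = -17 + J (s(Q, J) = J - 17 = -17 + J)
x(D) = -139 + 2*D² (x(D) = (D² + D²) - 139 = 2*D² - 139 = -139 + 2*D²)
1/x(s(A(Y(-2, 3)), 16)) = 1/(-139 + 2*(-17 + 16)²) = 1/(-139 + 2*(-1)²) = 1/(-139 + 2*1) = 1/(-139 + 2) = 1/(-137) = -1/137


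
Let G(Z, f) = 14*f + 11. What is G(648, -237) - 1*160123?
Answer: -163430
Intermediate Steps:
G(Z, f) = 11 + 14*f
G(648, -237) - 1*160123 = (11 + 14*(-237)) - 1*160123 = (11 - 3318) - 160123 = -3307 - 160123 = -163430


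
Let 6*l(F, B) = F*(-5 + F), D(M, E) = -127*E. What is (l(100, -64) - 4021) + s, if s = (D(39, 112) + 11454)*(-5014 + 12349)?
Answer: -60961163/3 ≈ -2.0320e+7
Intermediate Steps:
s = -20317950 (s = (-127*112 + 11454)*(-5014 + 12349) = (-14224 + 11454)*7335 = -2770*7335 = -20317950)
l(F, B) = F*(-5 + F)/6 (l(F, B) = (F*(-5 + F))/6 = F*(-5 + F)/6)
(l(100, -64) - 4021) + s = ((⅙)*100*(-5 + 100) - 4021) - 20317950 = ((⅙)*100*95 - 4021) - 20317950 = (4750/3 - 4021) - 20317950 = -7313/3 - 20317950 = -60961163/3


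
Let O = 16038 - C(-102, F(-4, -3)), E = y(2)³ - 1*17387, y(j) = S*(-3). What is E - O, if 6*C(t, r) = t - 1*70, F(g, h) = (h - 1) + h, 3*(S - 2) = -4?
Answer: -100385/3 ≈ -33462.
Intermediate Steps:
S = ⅔ (S = 2 + (⅓)*(-4) = 2 - 4/3 = ⅔ ≈ 0.66667)
F(g, h) = -1 + 2*h (F(g, h) = (-1 + h) + h = -1 + 2*h)
C(t, r) = -35/3 + t/6 (C(t, r) = (t - 1*70)/6 = (t - 70)/6 = (-70 + t)/6 = -35/3 + t/6)
y(j) = -2 (y(j) = (⅔)*(-3) = -2)
E = -17395 (E = (-2)³ - 1*17387 = -8 - 17387 = -17395)
O = 48200/3 (O = 16038 - (-35/3 + (⅙)*(-102)) = 16038 - (-35/3 - 17) = 16038 - 1*(-86/3) = 16038 + 86/3 = 48200/3 ≈ 16067.)
E - O = -17395 - 1*48200/3 = -17395 - 48200/3 = -100385/3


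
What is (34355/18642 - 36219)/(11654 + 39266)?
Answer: -675160243/949250640 ≈ -0.71126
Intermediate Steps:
(34355/18642 - 36219)/(11654 + 39266) = (34355*(1/18642) - 36219)/50920 = (34355/18642 - 36219)*(1/50920) = -675160243/18642*1/50920 = -675160243/949250640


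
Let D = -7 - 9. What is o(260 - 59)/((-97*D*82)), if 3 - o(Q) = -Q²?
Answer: 10101/31816 ≈ 0.31748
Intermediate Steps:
D = -16
o(Q) = 3 + Q² (o(Q) = 3 - (-1)*Q² = 3 + Q²)
o(260 - 59)/((-97*D*82)) = (3 + (260 - 59)²)/((-97*(-16)*82)) = (3 + 201²)/((1552*82)) = (3 + 40401)/127264 = 40404*(1/127264) = 10101/31816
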